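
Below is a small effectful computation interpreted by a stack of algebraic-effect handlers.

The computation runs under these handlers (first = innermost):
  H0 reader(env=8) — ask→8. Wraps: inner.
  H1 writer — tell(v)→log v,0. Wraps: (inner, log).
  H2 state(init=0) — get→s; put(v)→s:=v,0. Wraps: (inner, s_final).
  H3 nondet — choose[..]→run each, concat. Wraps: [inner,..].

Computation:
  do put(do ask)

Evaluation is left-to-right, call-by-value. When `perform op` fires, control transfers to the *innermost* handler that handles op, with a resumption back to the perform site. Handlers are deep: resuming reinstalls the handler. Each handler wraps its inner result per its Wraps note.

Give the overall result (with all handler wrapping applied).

Working:
ask @ H0 ⇒ 8
put(8) @ H2 ⇒ s:=8
H0 returns 0
H1 returns (0, ())
H2 returns ((0, ()), 8)
H3 returns [((0, ()), 8)]
= [((0, ()), 8)]

Answer: [((0, ()), 8)]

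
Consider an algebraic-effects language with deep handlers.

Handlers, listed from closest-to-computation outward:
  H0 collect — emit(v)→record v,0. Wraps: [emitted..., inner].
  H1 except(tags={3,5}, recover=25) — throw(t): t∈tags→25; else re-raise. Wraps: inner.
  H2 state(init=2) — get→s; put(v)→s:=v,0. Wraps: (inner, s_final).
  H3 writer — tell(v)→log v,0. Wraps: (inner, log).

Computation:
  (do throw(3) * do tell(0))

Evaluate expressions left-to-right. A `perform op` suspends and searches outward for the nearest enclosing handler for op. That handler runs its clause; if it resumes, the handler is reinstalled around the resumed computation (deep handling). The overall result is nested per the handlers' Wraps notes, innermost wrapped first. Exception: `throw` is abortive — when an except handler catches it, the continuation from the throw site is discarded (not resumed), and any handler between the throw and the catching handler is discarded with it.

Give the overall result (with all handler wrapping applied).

Evaluation trace:
throw(3) @ H1 caught ⇒ 25
H2 returns (25, 2)
H3 returns ((25, 2), ())
= ((25, 2), ())

Answer: ((25, 2), ())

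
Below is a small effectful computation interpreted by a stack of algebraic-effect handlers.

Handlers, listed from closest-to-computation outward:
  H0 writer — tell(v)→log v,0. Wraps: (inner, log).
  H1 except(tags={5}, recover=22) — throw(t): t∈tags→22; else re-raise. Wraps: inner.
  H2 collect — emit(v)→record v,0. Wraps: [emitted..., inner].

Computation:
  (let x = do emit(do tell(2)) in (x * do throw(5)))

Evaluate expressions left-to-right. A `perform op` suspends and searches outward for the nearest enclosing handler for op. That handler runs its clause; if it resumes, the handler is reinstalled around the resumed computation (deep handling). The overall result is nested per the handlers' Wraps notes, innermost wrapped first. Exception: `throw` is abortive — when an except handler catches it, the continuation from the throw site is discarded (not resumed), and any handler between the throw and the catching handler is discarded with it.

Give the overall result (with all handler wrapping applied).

Working:
tell(2) @ H0 ⇒ log+=2
emit(0) @ H2 ⇒ out+=0
throw(5) @ H1 caught ⇒ 22
H2 returns [0, 22]
= [0, 22]

Answer: [0, 22]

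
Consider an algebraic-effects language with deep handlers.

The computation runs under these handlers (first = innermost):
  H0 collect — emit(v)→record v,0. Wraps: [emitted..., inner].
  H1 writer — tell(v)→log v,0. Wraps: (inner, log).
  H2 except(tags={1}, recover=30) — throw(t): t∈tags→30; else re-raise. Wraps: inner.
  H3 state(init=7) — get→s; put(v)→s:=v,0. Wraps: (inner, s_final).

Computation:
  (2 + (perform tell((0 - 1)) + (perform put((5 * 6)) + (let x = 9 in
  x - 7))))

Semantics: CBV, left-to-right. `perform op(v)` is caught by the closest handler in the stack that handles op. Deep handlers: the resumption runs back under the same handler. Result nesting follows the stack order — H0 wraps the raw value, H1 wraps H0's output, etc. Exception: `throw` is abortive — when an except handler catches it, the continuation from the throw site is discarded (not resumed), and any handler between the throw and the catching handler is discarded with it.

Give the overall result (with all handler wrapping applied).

Answer: (([4], (-1)), 30)

Working:
tell(-1) @ H1 ⇒ log+=-1
put(30) @ H3 ⇒ s:=30
H0 returns [4]
H1 returns ([4], (-1))
H2 returns ([4], (-1))
H3 returns (([4], (-1)), 30)
= (([4], (-1)), 30)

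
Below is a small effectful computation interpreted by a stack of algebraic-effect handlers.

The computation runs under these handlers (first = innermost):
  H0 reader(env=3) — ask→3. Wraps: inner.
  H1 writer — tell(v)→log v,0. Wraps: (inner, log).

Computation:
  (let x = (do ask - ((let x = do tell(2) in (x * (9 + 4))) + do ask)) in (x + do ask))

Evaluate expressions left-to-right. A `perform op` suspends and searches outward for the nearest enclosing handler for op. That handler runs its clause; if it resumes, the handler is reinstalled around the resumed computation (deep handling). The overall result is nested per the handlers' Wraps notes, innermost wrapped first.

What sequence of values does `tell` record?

Evaluation trace:
ask @ H0 ⇒ 3
tell(2) @ H1 ⇒ log+=2
ask @ H0 ⇒ 3
ask @ H0 ⇒ 3
H0 returns 3
H1 returns (3, (2))
= (3, (2))

Answer: (2)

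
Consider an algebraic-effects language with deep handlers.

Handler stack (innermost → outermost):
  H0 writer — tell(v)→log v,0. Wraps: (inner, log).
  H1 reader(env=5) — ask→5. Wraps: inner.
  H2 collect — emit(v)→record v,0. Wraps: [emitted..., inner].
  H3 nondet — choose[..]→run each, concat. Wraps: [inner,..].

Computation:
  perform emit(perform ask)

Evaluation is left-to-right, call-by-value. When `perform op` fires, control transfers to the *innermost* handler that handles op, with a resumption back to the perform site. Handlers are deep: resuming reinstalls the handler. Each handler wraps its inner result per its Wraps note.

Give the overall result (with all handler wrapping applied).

Answer: [[5, (0, ())]]

Evaluation trace:
ask @ H1 ⇒ 5
emit(5) @ H2 ⇒ out+=5
H0 returns (0, ())
H1 returns (0, ())
H2 returns [5, (0, ())]
H3 returns [[5, (0, ())]]
= [[5, (0, ())]]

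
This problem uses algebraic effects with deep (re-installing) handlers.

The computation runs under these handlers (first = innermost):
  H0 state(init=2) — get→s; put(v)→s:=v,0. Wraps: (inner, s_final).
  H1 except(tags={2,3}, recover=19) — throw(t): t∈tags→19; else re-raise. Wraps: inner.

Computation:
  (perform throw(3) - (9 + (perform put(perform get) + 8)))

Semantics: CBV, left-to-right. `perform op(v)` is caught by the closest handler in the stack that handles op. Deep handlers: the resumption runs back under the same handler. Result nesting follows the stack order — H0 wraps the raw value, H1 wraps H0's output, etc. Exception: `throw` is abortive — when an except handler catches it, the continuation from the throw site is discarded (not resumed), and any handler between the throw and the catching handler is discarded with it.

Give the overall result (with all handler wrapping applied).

Evaluation trace:
throw(3) @ H1 caught ⇒ 19
= 19

Answer: 19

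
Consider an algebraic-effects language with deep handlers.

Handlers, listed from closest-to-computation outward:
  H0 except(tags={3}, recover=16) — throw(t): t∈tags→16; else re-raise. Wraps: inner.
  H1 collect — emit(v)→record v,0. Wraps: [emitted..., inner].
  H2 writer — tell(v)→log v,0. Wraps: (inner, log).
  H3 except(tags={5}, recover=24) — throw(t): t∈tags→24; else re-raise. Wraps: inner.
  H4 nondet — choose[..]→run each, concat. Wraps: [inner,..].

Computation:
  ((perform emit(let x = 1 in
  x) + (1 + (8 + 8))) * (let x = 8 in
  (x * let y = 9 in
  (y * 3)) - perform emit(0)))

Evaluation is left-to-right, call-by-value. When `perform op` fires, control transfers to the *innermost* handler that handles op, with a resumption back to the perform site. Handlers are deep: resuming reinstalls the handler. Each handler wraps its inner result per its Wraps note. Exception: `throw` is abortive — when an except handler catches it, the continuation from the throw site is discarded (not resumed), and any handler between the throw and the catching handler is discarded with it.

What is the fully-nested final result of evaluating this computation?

Answer: [([1, 0, 3672], ())]

Evaluation trace:
emit(1) @ H1 ⇒ out+=1
emit(0) @ H1 ⇒ out+=0
H0 returns 3672
H1 returns [1, 0, 3672]
H2 returns ([1, 0, 3672], ())
H3 returns ([1, 0, 3672], ())
H4 returns [([1, 0, 3672], ())]
= [([1, 0, 3672], ())]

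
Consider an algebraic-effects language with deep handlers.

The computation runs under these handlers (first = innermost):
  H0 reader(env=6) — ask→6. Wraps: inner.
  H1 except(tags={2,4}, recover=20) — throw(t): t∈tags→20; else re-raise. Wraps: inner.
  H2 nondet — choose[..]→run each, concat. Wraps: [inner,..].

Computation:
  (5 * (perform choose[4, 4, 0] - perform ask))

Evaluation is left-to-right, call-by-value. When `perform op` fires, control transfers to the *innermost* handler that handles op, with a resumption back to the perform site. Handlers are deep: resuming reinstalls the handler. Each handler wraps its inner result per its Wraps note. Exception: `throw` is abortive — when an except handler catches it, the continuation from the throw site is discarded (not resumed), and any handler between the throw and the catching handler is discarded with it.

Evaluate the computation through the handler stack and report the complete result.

Answer: [-10, -10, -30]

Working:
choose[4, 4, 0] @ H2
  branch[0] choose=4:
    ask @ H0 ⇒ 6
    H0 returns -10
    H1 returns -10
    H2 returns [-10]
  branch[1] choose=4:
    ask @ H0 ⇒ 6
    H0 returns -10
    H1 returns -10
    H2 returns [-10]
  branch[2] choose=0:
    ask @ H0 ⇒ 6
    H0 returns -30
    H1 returns -30
    H2 returns [-30]
= [-10, -10, -30]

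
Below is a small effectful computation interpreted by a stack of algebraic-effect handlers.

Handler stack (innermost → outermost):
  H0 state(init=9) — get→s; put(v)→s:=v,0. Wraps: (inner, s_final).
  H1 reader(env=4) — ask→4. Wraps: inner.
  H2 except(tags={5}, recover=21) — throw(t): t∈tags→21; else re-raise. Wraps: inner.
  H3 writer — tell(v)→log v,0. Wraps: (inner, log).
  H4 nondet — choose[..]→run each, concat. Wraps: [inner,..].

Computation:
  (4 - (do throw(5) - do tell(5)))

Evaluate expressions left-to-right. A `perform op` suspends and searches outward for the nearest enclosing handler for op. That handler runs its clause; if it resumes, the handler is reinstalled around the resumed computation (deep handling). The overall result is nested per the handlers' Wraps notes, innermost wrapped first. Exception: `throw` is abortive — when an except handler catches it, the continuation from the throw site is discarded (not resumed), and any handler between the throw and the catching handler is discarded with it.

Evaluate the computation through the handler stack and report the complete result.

Working:
throw(5) @ H2 caught ⇒ 21
H3 returns (21, ())
H4 returns [(21, ())]
= [(21, ())]

Answer: [(21, ())]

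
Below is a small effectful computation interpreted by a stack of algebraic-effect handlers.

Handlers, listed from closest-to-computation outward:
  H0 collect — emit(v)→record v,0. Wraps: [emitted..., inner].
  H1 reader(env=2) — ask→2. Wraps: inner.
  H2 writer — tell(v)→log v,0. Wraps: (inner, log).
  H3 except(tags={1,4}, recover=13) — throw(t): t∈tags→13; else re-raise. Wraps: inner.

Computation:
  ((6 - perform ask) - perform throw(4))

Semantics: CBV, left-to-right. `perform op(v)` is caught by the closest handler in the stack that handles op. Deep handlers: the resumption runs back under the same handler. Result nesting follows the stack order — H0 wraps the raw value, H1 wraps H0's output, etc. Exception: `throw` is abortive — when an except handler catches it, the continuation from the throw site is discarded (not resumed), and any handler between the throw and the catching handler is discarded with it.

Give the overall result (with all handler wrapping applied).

Step-by-step:
ask @ H1 ⇒ 2
throw(4) @ H3 caught ⇒ 13
= 13

Answer: 13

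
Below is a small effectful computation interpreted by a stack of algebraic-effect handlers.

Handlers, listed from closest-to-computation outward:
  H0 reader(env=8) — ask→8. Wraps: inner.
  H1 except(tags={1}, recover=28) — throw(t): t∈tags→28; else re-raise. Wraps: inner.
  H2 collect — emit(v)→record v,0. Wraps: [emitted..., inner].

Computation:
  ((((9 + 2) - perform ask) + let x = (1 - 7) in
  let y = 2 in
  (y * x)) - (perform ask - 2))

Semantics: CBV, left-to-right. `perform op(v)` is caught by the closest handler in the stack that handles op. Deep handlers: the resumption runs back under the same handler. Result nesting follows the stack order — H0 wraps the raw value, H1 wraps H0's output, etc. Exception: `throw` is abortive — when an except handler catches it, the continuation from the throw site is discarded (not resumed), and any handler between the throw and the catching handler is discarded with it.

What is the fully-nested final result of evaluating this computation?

Evaluation trace:
ask @ H0 ⇒ 8
ask @ H0 ⇒ 8
H0 returns -15
H1 returns -15
H2 returns [-15]
= [-15]

Answer: [-15]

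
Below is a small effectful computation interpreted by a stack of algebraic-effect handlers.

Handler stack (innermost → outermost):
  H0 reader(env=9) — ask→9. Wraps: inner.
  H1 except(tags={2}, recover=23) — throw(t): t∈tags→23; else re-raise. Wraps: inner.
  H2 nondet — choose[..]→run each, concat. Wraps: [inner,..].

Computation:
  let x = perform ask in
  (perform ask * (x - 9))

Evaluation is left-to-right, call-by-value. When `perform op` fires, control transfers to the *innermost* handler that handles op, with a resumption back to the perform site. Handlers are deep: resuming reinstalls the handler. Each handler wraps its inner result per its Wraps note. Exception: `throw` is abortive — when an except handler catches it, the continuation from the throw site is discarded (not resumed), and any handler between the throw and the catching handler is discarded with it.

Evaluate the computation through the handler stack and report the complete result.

Answer: [0]

Evaluation trace:
ask @ H0 ⇒ 9
ask @ H0 ⇒ 9
H0 returns 0
H1 returns 0
H2 returns [0]
= [0]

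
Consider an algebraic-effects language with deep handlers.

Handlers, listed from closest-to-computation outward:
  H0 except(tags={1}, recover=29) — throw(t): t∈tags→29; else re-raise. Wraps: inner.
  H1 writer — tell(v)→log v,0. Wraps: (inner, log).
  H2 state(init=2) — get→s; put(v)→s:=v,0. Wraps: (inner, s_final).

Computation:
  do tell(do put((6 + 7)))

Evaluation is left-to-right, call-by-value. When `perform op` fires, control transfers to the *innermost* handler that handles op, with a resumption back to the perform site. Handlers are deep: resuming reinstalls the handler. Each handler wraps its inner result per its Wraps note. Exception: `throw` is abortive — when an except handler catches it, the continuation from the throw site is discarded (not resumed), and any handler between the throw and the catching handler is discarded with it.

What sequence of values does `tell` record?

Answer: (0)

Working:
put(13) @ H2 ⇒ s:=13
tell(0) @ H1 ⇒ log+=0
H0 returns 0
H1 returns (0, (0))
H2 returns ((0, (0)), 13)
= ((0, (0)), 13)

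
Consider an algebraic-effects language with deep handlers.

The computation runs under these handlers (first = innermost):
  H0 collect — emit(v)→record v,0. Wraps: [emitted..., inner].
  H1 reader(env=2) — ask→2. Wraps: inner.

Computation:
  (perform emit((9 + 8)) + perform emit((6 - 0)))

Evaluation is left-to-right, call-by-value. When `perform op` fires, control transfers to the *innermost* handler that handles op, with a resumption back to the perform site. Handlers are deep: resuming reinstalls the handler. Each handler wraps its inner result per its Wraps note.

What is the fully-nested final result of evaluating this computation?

Step-by-step:
emit(17) @ H0 ⇒ out+=17
emit(6) @ H0 ⇒ out+=6
H0 returns [17, 6, 0]
H1 returns [17, 6, 0]
= [17, 6, 0]

Answer: [17, 6, 0]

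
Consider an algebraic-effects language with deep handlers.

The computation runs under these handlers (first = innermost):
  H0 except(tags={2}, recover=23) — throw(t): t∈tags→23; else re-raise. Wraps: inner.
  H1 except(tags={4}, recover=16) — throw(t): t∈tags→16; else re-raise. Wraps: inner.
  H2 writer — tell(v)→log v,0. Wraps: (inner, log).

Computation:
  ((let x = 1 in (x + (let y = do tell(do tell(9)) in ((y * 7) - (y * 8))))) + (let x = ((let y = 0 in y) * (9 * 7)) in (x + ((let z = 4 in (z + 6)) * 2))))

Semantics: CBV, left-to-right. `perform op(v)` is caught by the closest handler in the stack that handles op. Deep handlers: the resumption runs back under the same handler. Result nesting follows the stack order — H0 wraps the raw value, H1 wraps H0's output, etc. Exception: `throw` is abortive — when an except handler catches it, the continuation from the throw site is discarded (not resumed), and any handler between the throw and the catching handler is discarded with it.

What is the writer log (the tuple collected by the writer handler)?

Answer: (9, 0)

Working:
tell(9) @ H2 ⇒ log+=9
tell(0) @ H2 ⇒ log+=0
H0 returns 21
H1 returns 21
H2 returns (21, (9, 0))
= (21, (9, 0))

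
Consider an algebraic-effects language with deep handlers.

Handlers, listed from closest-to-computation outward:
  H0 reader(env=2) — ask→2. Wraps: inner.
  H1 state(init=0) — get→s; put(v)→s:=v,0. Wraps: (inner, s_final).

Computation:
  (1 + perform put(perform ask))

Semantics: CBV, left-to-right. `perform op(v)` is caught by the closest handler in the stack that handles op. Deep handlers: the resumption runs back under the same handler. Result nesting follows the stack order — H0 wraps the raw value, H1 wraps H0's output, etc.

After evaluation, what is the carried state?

Evaluation trace:
ask @ H0 ⇒ 2
put(2) @ H1 ⇒ s:=2
H0 returns 1
H1 returns (1, 2)
= (1, 2)

Answer: 2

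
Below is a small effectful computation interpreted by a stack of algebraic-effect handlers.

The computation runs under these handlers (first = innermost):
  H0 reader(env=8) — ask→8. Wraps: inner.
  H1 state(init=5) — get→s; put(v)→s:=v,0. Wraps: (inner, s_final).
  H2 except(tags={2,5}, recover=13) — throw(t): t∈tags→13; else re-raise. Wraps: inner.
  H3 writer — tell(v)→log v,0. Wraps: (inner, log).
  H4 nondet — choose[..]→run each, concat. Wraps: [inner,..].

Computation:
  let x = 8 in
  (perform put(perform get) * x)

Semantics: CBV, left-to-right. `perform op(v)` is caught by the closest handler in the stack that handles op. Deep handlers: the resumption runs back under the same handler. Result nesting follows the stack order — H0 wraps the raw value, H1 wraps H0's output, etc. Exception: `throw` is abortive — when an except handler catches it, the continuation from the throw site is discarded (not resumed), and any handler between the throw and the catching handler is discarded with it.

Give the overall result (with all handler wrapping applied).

Step-by-step:
get @ H1 ⇒ 5
put(5) @ H1 ⇒ s:=5
H0 returns 0
H1 returns (0, 5)
H2 returns (0, 5)
H3 returns ((0, 5), ())
H4 returns [((0, 5), ())]
= [((0, 5), ())]

Answer: [((0, 5), ())]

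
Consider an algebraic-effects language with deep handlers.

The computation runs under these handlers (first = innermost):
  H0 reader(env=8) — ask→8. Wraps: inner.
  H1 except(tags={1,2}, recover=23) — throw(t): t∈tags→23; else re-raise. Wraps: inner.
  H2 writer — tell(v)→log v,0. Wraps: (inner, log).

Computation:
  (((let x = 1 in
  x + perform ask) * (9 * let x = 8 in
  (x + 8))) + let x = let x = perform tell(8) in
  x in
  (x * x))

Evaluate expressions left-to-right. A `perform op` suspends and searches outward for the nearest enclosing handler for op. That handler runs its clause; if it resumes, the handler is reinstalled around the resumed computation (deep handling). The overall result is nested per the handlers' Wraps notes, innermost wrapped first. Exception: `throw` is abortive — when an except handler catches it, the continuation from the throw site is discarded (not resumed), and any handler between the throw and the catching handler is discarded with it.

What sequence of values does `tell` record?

Answer: (8)

Step-by-step:
ask @ H0 ⇒ 8
tell(8) @ H2 ⇒ log+=8
H0 returns 1296
H1 returns 1296
H2 returns (1296, (8))
= (1296, (8))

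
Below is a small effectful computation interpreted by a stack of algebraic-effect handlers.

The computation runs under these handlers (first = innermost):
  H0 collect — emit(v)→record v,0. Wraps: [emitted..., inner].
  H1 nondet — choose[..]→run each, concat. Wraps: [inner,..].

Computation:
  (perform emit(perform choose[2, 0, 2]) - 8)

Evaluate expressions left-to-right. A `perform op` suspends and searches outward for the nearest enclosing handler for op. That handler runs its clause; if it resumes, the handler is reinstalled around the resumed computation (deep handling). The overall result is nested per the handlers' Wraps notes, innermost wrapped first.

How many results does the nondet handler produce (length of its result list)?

Answer: 3

Evaluation trace:
choose[2, 0, 2] @ H1
  branch[0] choose=2:
    emit(2) @ H0 ⇒ out+=2
    H0 returns [2, -8]
    H1 returns [[2, -8]]
  branch[1] choose=0:
    emit(0) @ H0 ⇒ out+=0
    H0 returns [0, -8]
    H1 returns [[0, -8]]
  branch[2] choose=2:
    emit(2) @ H0 ⇒ out+=2
    H0 returns [2, -8]
    H1 returns [[2, -8]]
= [[2, -8], [0, -8], [2, -8]]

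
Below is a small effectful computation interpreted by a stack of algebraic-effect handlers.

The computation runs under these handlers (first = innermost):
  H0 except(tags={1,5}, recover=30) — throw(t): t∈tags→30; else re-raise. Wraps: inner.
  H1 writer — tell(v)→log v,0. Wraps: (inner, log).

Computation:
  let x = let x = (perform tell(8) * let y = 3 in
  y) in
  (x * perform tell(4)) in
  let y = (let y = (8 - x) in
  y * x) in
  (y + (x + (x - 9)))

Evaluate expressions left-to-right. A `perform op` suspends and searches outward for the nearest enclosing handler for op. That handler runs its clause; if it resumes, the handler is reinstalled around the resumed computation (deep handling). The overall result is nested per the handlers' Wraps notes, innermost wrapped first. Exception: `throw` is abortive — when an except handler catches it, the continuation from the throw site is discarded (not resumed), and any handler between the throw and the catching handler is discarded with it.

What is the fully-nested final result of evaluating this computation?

Working:
tell(8) @ H1 ⇒ log+=8
tell(4) @ H1 ⇒ log+=4
H0 returns -9
H1 returns (-9, (8, 4))
= (-9, (8, 4))

Answer: (-9, (8, 4))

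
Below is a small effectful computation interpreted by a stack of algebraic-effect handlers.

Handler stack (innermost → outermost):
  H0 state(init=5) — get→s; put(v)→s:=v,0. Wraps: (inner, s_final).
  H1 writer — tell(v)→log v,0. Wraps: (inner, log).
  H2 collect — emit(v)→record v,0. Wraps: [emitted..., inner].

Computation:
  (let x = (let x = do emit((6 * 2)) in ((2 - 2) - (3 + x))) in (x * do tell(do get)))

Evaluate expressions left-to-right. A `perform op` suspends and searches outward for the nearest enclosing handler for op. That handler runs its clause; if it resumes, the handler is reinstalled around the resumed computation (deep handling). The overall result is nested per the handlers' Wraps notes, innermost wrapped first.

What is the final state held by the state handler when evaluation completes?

Answer: 5

Step-by-step:
emit(12) @ H2 ⇒ out+=12
get @ H0 ⇒ 5
tell(5) @ H1 ⇒ log+=5
H0 returns (0, 5)
H1 returns ((0, 5), (5))
H2 returns [12, ((0, 5), (5))]
= [12, ((0, 5), (5))]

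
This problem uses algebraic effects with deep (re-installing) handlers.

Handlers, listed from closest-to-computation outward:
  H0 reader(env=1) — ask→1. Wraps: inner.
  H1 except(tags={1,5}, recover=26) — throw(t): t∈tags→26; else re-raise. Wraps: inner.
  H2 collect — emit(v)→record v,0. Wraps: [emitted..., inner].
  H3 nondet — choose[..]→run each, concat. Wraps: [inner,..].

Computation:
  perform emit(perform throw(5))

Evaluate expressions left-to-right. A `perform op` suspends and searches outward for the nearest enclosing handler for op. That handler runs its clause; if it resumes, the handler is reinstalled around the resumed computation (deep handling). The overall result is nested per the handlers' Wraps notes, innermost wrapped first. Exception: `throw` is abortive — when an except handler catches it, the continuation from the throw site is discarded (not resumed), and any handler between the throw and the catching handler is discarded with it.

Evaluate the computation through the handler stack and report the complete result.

Answer: [[26]]

Evaluation trace:
throw(5) @ H1 caught ⇒ 26
H2 returns [26]
H3 returns [[26]]
= [[26]]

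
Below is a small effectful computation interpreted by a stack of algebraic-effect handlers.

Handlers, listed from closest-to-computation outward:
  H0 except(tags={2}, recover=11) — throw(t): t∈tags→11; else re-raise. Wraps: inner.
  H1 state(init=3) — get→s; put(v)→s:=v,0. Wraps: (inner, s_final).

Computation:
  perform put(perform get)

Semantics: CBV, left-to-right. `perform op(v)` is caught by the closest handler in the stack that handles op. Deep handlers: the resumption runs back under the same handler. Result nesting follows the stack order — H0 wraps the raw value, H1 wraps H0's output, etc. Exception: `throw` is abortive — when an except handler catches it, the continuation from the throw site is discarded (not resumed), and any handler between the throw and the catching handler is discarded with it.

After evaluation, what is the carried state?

Working:
get @ H1 ⇒ 3
put(3) @ H1 ⇒ s:=3
H0 returns 0
H1 returns (0, 3)
= (0, 3)

Answer: 3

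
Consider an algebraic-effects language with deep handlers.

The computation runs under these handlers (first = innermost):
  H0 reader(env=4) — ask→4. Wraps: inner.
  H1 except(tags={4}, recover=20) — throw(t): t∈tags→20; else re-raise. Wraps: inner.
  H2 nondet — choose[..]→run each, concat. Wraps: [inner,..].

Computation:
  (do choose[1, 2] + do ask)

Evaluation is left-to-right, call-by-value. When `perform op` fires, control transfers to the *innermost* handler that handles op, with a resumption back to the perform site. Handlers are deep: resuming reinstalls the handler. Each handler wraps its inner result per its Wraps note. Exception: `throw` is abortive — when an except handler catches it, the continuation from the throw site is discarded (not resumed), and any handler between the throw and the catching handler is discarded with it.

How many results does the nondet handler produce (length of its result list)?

Working:
choose[1, 2] @ H2
  branch[0] choose=1:
    ask @ H0 ⇒ 4
    H0 returns 5
    H1 returns 5
    H2 returns [5]
  branch[1] choose=2:
    ask @ H0 ⇒ 4
    H0 returns 6
    H1 returns 6
    H2 returns [6]
= [5, 6]

Answer: 2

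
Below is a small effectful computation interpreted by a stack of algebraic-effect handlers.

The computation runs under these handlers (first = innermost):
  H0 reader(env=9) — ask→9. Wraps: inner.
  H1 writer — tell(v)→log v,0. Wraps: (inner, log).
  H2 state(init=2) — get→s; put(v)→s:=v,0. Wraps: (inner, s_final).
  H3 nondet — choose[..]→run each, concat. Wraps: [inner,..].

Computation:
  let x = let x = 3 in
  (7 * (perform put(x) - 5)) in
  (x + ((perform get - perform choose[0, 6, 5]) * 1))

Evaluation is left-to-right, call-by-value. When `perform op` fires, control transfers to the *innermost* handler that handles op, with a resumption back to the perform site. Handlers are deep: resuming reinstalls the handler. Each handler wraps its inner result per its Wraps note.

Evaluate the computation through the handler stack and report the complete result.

Answer: [((-32, ()), 3), ((-38, ()), 3), ((-37, ()), 3)]

Working:
put(3) @ H2 ⇒ s:=3
get @ H2 ⇒ 3
choose[0, 6, 5] @ H3
  branch[0] choose=0:
    H0 returns -32
    H1 returns (-32, ())
    H2 returns ((-32, ()), 3)
    H3 returns [((-32, ()), 3)]
  branch[1] choose=6:
    H0 returns -38
    H1 returns (-38, ())
    H2 returns ((-38, ()), 3)
    H3 returns [((-38, ()), 3)]
  branch[2] choose=5:
    H0 returns -37
    H1 returns (-37, ())
    H2 returns ((-37, ()), 3)
    H3 returns [((-37, ()), 3)]
= [((-32, ()), 3), ((-38, ()), 3), ((-37, ()), 3)]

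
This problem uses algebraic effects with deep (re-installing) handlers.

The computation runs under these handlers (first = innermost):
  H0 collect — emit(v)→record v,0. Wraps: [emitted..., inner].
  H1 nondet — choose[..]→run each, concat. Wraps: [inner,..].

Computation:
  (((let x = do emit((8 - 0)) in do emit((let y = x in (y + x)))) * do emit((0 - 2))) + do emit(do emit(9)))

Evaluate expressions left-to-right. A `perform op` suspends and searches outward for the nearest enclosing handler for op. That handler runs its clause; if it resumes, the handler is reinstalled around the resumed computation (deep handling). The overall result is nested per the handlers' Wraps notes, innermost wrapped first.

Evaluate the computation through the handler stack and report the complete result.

Working:
emit(8) @ H0 ⇒ out+=8
emit(0) @ H0 ⇒ out+=0
emit(-2) @ H0 ⇒ out+=-2
emit(9) @ H0 ⇒ out+=9
emit(0) @ H0 ⇒ out+=0
H0 returns [8, 0, -2, 9, 0, 0]
H1 returns [[8, 0, -2, 9, 0, 0]]
= [[8, 0, -2, 9, 0, 0]]

Answer: [[8, 0, -2, 9, 0, 0]]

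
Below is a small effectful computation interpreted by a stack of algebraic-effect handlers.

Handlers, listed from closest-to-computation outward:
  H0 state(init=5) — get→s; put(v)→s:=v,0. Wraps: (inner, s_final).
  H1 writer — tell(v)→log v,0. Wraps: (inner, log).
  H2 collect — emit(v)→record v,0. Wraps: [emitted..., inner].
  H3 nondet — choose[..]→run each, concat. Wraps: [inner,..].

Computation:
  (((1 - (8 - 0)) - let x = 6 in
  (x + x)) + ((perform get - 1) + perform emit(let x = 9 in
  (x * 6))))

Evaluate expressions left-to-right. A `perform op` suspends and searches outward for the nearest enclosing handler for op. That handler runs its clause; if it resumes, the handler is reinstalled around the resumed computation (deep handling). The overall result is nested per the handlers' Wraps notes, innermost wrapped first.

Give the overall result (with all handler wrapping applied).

Working:
get @ H0 ⇒ 5
emit(54) @ H2 ⇒ out+=54
H0 returns (-15, 5)
H1 returns ((-15, 5), ())
H2 returns [54, ((-15, 5), ())]
H3 returns [[54, ((-15, 5), ())]]
= [[54, ((-15, 5), ())]]

Answer: [[54, ((-15, 5), ())]]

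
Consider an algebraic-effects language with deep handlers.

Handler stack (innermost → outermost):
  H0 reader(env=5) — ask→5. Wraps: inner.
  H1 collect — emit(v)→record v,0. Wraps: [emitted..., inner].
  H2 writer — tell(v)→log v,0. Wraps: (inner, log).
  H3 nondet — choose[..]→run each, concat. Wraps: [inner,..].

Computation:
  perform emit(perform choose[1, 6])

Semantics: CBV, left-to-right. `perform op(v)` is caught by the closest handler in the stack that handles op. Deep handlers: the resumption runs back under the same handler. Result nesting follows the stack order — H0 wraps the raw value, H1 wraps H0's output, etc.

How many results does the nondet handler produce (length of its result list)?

Step-by-step:
choose[1, 6] @ H3
  branch[0] choose=1:
    emit(1) @ H1 ⇒ out+=1
    H0 returns 0
    H1 returns [1, 0]
    H2 returns ([1, 0], ())
    H3 returns [([1, 0], ())]
  branch[1] choose=6:
    emit(6) @ H1 ⇒ out+=6
    H0 returns 0
    H1 returns [6, 0]
    H2 returns ([6, 0], ())
    H3 returns [([6, 0], ())]
= [([1, 0], ()), ([6, 0], ())]

Answer: 2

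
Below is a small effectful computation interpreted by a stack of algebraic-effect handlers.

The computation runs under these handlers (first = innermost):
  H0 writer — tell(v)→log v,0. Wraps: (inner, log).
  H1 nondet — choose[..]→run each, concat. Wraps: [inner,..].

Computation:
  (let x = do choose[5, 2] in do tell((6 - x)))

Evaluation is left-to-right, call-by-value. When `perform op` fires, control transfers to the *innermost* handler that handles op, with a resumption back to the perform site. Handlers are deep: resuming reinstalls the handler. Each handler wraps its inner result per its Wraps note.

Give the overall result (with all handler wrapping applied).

Evaluation trace:
choose[5, 2] @ H1
  branch[0] choose=5:
    tell(1) @ H0 ⇒ log+=1
    H0 returns (0, (1))
    H1 returns [(0, (1))]
  branch[1] choose=2:
    tell(4) @ H0 ⇒ log+=4
    H0 returns (0, (4))
    H1 returns [(0, (4))]
= [(0, (1)), (0, (4))]

Answer: [(0, (1)), (0, (4))]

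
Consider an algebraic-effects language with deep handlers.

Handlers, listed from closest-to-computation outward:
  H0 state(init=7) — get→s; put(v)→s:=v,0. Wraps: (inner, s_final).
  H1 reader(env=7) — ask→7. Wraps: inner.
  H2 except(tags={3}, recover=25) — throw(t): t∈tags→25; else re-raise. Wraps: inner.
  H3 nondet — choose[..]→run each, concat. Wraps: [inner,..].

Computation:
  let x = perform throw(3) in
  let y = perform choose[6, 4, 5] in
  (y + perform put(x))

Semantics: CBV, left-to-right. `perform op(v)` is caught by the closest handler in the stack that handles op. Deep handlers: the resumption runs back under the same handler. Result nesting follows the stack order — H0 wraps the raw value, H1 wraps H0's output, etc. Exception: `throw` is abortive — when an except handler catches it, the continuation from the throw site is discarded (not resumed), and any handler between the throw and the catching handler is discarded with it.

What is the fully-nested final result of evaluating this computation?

Working:
throw(3) @ H2 caught ⇒ 25
H3 returns [25]
= [25]

Answer: [25]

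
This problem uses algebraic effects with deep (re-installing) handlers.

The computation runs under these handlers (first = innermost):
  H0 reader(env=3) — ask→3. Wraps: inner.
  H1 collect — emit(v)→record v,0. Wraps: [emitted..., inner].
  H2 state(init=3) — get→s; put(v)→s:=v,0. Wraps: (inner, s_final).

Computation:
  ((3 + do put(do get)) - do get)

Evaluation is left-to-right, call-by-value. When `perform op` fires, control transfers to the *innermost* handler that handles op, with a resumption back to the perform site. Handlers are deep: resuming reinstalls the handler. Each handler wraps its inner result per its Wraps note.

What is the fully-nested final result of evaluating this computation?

Answer: ([0], 3)

Working:
get @ H2 ⇒ 3
put(3) @ H2 ⇒ s:=3
get @ H2 ⇒ 3
H0 returns 0
H1 returns [0]
H2 returns ([0], 3)
= ([0], 3)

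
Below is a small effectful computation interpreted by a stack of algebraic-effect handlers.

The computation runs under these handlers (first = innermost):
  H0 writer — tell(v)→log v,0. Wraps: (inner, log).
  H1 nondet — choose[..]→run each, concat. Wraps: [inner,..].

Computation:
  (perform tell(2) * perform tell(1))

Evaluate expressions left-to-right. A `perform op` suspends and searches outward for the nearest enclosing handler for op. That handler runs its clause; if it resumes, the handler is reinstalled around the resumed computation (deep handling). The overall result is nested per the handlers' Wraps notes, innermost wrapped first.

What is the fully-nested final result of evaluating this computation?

Answer: [(0, (2, 1))]

Step-by-step:
tell(2) @ H0 ⇒ log+=2
tell(1) @ H0 ⇒ log+=1
H0 returns (0, (2, 1))
H1 returns [(0, (2, 1))]
= [(0, (2, 1))]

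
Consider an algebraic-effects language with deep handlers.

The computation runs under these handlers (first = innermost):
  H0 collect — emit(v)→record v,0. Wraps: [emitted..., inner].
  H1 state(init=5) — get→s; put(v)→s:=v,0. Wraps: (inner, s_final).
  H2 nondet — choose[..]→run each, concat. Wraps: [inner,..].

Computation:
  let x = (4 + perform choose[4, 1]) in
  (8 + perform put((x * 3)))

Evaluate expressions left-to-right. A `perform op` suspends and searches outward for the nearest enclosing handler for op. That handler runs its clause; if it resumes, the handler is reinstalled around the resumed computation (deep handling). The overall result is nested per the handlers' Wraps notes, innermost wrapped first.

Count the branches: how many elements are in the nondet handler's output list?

Answer: 2

Step-by-step:
choose[4, 1] @ H2
  branch[0] choose=4:
    put(24) @ H1 ⇒ s:=24
    H0 returns [8]
    H1 returns ([8], 24)
    H2 returns [([8], 24)]
  branch[1] choose=1:
    put(15) @ H1 ⇒ s:=15
    H0 returns [8]
    H1 returns ([8], 15)
    H2 returns [([8], 15)]
= [([8], 24), ([8], 15)]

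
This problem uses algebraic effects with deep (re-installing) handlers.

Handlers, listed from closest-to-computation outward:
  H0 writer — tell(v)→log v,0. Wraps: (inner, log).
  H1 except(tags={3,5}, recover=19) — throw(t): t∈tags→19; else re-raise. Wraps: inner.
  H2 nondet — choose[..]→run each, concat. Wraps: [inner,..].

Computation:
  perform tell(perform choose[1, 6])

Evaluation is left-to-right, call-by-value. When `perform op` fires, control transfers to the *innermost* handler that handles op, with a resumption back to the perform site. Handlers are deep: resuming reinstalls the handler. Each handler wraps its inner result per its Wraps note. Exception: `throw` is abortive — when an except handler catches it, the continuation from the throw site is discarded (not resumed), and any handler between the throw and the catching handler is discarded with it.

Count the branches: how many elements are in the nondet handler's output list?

Answer: 2

Working:
choose[1, 6] @ H2
  branch[0] choose=1:
    tell(1) @ H0 ⇒ log+=1
    H0 returns (0, (1))
    H1 returns (0, (1))
    H2 returns [(0, (1))]
  branch[1] choose=6:
    tell(6) @ H0 ⇒ log+=6
    H0 returns (0, (6))
    H1 returns (0, (6))
    H2 returns [(0, (6))]
= [(0, (1)), (0, (6))]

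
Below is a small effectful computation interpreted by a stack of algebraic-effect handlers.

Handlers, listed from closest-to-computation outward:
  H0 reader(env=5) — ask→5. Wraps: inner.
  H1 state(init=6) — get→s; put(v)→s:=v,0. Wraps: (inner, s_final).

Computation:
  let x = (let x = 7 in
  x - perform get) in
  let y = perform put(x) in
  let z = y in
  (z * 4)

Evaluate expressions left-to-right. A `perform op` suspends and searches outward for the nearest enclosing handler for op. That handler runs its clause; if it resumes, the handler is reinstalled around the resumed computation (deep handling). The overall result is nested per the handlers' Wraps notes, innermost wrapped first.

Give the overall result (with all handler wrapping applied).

Answer: (0, 1)

Step-by-step:
get @ H1 ⇒ 6
put(1) @ H1 ⇒ s:=1
H0 returns 0
H1 returns (0, 1)
= (0, 1)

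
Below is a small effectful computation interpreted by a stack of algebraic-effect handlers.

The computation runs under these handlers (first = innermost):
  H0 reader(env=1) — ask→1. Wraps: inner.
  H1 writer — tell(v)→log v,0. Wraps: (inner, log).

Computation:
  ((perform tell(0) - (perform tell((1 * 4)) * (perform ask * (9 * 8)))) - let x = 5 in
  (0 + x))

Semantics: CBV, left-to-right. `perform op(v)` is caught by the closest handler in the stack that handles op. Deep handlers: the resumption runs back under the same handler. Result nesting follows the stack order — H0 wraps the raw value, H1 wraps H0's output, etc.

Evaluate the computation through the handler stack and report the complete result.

Step-by-step:
tell(0) @ H1 ⇒ log+=0
tell(4) @ H1 ⇒ log+=4
ask @ H0 ⇒ 1
H0 returns -5
H1 returns (-5, (0, 4))
= (-5, (0, 4))

Answer: (-5, (0, 4))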